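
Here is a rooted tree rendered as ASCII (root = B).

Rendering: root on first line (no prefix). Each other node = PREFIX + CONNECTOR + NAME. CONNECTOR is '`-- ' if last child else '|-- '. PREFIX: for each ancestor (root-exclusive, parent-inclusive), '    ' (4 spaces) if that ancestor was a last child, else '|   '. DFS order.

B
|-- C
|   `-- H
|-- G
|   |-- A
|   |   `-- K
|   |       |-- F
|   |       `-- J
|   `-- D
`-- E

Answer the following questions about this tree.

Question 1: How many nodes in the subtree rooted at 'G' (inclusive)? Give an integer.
Subtree rooted at G contains: A, D, F, G, J, K
Count = 6

Answer: 6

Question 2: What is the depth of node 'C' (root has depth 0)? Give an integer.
Answer: 1

Derivation:
Path from root to C: B -> C
Depth = number of edges = 1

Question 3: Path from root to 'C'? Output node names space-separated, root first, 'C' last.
Walk down from root: B -> C

Answer: B C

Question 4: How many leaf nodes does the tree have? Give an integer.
Leaves (nodes with no children): D, E, F, H, J

Answer: 5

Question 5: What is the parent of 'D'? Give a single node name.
Answer: G

Derivation:
Scan adjacency: D appears as child of G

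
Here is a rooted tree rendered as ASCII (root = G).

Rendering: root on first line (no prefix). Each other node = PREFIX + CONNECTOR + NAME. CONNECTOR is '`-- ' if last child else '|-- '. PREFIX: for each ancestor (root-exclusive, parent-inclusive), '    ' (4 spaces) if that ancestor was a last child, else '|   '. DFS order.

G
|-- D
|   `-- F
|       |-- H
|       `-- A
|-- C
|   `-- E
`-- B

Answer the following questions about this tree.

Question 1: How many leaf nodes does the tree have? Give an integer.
Leaves (nodes with no children): A, B, E, H

Answer: 4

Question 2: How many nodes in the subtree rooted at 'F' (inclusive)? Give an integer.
Answer: 3

Derivation:
Subtree rooted at F contains: A, F, H
Count = 3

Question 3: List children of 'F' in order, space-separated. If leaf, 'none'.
Answer: H A

Derivation:
Node F's children (from adjacency): H, A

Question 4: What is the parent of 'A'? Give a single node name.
Scan adjacency: A appears as child of F

Answer: F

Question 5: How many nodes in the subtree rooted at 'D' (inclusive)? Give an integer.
Answer: 4

Derivation:
Subtree rooted at D contains: A, D, F, H
Count = 4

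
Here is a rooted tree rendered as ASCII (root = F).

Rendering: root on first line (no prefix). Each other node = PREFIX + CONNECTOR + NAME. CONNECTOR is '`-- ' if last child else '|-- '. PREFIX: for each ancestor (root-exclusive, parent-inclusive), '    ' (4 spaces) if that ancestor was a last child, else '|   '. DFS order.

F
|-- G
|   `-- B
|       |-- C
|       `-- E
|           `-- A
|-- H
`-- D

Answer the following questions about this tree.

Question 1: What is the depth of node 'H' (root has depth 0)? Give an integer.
Answer: 1

Derivation:
Path from root to H: F -> H
Depth = number of edges = 1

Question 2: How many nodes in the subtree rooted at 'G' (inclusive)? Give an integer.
Subtree rooted at G contains: A, B, C, E, G
Count = 5

Answer: 5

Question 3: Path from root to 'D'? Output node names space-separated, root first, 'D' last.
Answer: F D

Derivation:
Walk down from root: F -> D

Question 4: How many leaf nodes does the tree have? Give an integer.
Answer: 4

Derivation:
Leaves (nodes with no children): A, C, D, H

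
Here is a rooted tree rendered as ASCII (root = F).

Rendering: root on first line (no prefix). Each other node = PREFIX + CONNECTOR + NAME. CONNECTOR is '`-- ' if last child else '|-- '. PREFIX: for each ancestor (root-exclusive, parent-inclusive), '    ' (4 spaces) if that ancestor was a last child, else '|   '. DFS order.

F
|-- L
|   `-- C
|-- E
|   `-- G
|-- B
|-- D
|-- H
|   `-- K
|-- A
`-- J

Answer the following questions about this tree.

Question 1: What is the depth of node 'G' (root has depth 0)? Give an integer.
Answer: 2

Derivation:
Path from root to G: F -> E -> G
Depth = number of edges = 2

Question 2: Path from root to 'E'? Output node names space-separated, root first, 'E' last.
Walk down from root: F -> E

Answer: F E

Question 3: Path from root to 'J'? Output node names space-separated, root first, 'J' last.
Answer: F J

Derivation:
Walk down from root: F -> J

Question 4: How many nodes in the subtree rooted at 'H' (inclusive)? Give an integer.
Subtree rooted at H contains: H, K
Count = 2

Answer: 2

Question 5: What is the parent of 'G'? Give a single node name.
Scan adjacency: G appears as child of E

Answer: E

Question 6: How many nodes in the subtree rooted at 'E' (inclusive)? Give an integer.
Subtree rooted at E contains: E, G
Count = 2

Answer: 2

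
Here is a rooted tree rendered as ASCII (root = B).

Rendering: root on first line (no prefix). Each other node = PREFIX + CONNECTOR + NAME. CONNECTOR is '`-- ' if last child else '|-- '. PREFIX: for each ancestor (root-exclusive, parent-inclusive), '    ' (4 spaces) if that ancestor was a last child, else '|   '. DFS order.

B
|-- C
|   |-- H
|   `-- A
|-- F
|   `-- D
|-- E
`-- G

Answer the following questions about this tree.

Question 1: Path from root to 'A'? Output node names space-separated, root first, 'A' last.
Answer: B C A

Derivation:
Walk down from root: B -> C -> A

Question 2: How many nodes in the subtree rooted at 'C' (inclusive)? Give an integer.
Subtree rooted at C contains: A, C, H
Count = 3

Answer: 3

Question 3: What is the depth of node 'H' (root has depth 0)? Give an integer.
Path from root to H: B -> C -> H
Depth = number of edges = 2

Answer: 2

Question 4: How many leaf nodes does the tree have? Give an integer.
Answer: 5

Derivation:
Leaves (nodes with no children): A, D, E, G, H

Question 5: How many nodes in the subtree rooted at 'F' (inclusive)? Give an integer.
Answer: 2

Derivation:
Subtree rooted at F contains: D, F
Count = 2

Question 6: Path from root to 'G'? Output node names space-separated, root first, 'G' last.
Answer: B G

Derivation:
Walk down from root: B -> G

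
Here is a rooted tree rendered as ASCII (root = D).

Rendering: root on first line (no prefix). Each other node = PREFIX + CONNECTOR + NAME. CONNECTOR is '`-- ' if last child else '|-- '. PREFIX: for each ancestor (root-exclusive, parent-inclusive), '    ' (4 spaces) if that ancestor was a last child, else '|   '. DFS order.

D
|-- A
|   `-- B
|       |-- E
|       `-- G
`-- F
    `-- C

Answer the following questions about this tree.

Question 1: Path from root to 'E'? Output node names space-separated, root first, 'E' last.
Answer: D A B E

Derivation:
Walk down from root: D -> A -> B -> E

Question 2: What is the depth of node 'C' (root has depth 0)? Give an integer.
Answer: 2

Derivation:
Path from root to C: D -> F -> C
Depth = number of edges = 2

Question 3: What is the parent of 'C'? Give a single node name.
Scan adjacency: C appears as child of F

Answer: F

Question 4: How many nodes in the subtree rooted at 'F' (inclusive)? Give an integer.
Subtree rooted at F contains: C, F
Count = 2

Answer: 2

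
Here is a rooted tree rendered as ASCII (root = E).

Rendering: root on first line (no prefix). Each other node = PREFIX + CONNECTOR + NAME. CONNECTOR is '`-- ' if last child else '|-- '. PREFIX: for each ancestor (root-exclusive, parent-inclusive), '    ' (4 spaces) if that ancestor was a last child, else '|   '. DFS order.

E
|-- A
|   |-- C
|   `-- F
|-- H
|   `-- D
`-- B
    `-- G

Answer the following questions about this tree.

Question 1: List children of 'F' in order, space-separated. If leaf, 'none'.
Node F's children (from adjacency): (leaf)

Answer: none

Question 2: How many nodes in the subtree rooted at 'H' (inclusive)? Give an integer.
Answer: 2

Derivation:
Subtree rooted at H contains: D, H
Count = 2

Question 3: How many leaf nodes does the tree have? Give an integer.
Leaves (nodes with no children): C, D, F, G

Answer: 4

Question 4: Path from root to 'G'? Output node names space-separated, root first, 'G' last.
Answer: E B G

Derivation:
Walk down from root: E -> B -> G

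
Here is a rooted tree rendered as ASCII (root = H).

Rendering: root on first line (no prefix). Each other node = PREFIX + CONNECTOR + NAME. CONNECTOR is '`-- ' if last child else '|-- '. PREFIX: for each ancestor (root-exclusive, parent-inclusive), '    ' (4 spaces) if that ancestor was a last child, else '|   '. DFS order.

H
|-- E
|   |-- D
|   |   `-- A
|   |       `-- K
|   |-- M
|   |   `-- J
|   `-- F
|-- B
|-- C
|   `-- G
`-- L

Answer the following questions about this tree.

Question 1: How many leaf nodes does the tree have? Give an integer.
Leaves (nodes with no children): B, F, G, J, K, L

Answer: 6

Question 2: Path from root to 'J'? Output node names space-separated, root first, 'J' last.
Walk down from root: H -> E -> M -> J

Answer: H E M J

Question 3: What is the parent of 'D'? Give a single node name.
Answer: E

Derivation:
Scan adjacency: D appears as child of E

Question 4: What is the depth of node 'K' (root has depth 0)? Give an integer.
Path from root to K: H -> E -> D -> A -> K
Depth = number of edges = 4

Answer: 4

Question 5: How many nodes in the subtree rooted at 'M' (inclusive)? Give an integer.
Answer: 2

Derivation:
Subtree rooted at M contains: J, M
Count = 2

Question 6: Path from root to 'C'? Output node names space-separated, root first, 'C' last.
Walk down from root: H -> C

Answer: H C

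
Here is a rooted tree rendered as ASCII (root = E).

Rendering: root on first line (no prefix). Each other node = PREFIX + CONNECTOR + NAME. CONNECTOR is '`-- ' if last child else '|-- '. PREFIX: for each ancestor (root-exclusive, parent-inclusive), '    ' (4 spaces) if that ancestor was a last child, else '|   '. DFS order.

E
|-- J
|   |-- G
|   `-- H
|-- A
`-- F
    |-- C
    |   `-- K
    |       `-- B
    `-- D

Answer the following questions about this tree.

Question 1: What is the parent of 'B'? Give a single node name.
Answer: K

Derivation:
Scan adjacency: B appears as child of K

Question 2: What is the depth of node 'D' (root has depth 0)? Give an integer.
Answer: 2

Derivation:
Path from root to D: E -> F -> D
Depth = number of edges = 2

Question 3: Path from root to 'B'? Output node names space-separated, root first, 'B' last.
Answer: E F C K B

Derivation:
Walk down from root: E -> F -> C -> K -> B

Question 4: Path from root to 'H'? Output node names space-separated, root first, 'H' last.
Answer: E J H

Derivation:
Walk down from root: E -> J -> H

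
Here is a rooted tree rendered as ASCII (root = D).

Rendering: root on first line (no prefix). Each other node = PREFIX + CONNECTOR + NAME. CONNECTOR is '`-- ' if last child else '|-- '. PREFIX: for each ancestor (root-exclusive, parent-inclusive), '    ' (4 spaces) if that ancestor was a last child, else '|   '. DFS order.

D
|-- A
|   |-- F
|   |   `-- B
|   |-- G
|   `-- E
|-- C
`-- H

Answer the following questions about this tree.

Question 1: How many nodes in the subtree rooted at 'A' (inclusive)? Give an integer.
Subtree rooted at A contains: A, B, E, F, G
Count = 5

Answer: 5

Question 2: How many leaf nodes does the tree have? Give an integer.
Answer: 5

Derivation:
Leaves (nodes with no children): B, C, E, G, H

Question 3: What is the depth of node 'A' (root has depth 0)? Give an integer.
Answer: 1

Derivation:
Path from root to A: D -> A
Depth = number of edges = 1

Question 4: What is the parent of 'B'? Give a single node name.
Answer: F

Derivation:
Scan adjacency: B appears as child of F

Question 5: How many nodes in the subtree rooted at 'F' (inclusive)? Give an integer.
Subtree rooted at F contains: B, F
Count = 2

Answer: 2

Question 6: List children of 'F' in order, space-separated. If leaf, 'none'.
Answer: B

Derivation:
Node F's children (from adjacency): B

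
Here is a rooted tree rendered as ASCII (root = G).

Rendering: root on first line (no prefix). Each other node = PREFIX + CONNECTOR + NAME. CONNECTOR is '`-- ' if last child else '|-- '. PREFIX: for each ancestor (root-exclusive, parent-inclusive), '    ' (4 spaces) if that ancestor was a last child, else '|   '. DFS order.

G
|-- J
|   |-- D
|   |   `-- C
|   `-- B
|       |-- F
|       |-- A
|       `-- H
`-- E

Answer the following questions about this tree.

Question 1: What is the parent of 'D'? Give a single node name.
Answer: J

Derivation:
Scan adjacency: D appears as child of J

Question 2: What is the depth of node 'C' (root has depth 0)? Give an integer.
Path from root to C: G -> J -> D -> C
Depth = number of edges = 3

Answer: 3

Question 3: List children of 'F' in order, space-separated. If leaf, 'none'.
Node F's children (from adjacency): (leaf)

Answer: none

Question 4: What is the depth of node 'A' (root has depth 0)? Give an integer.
Answer: 3

Derivation:
Path from root to A: G -> J -> B -> A
Depth = number of edges = 3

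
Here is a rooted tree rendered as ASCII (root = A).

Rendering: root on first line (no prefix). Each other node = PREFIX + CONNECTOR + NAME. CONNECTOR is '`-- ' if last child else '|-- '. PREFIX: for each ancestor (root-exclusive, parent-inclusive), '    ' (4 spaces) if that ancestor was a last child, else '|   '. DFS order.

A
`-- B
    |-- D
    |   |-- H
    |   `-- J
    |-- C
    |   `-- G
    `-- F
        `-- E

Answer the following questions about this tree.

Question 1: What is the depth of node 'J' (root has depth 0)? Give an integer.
Answer: 3

Derivation:
Path from root to J: A -> B -> D -> J
Depth = number of edges = 3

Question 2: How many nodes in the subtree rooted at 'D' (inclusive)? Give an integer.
Answer: 3

Derivation:
Subtree rooted at D contains: D, H, J
Count = 3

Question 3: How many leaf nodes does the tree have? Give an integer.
Answer: 4

Derivation:
Leaves (nodes with no children): E, G, H, J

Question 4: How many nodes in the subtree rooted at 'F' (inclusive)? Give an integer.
Answer: 2

Derivation:
Subtree rooted at F contains: E, F
Count = 2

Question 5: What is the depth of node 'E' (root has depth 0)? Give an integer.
Path from root to E: A -> B -> F -> E
Depth = number of edges = 3

Answer: 3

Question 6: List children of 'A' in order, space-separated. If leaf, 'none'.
Answer: B

Derivation:
Node A's children (from adjacency): B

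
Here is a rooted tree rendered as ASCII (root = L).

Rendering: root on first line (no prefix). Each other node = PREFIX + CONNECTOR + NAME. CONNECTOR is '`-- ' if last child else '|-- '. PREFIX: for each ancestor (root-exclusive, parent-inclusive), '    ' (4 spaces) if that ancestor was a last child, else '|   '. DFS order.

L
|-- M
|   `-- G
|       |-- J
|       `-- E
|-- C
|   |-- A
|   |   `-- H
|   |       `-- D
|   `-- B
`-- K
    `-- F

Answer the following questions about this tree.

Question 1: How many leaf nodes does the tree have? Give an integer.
Answer: 5

Derivation:
Leaves (nodes with no children): B, D, E, F, J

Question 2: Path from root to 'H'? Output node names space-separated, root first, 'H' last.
Answer: L C A H

Derivation:
Walk down from root: L -> C -> A -> H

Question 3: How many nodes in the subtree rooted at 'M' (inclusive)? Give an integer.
Subtree rooted at M contains: E, G, J, M
Count = 4

Answer: 4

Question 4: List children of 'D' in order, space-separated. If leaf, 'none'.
Node D's children (from adjacency): (leaf)

Answer: none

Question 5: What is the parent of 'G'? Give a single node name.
Answer: M

Derivation:
Scan adjacency: G appears as child of M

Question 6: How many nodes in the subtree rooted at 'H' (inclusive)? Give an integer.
Subtree rooted at H contains: D, H
Count = 2

Answer: 2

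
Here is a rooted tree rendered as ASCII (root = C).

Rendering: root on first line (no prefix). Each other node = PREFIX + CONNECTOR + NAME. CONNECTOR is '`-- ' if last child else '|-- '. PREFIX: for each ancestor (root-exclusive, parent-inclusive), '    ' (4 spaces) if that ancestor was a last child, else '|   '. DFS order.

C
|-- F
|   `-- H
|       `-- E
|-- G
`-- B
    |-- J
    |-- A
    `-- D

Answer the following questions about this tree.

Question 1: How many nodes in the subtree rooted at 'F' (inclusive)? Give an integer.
Subtree rooted at F contains: E, F, H
Count = 3

Answer: 3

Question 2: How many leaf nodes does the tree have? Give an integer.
Leaves (nodes with no children): A, D, E, G, J

Answer: 5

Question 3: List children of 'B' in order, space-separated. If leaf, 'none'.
Node B's children (from adjacency): J, A, D

Answer: J A D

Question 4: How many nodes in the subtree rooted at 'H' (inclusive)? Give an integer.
Subtree rooted at H contains: E, H
Count = 2

Answer: 2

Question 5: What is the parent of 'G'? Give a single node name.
Scan adjacency: G appears as child of C

Answer: C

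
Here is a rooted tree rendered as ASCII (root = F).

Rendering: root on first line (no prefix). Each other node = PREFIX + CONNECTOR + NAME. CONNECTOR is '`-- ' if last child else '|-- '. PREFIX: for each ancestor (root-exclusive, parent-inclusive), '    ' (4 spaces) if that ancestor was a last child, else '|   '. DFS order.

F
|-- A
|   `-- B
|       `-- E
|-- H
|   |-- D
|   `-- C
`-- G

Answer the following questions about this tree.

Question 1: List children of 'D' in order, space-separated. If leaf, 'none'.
Node D's children (from adjacency): (leaf)

Answer: none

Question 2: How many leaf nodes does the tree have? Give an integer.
Answer: 4

Derivation:
Leaves (nodes with no children): C, D, E, G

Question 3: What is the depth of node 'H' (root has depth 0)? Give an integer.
Path from root to H: F -> H
Depth = number of edges = 1

Answer: 1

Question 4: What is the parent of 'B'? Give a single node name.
Scan adjacency: B appears as child of A

Answer: A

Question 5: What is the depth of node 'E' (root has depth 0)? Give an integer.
Answer: 3

Derivation:
Path from root to E: F -> A -> B -> E
Depth = number of edges = 3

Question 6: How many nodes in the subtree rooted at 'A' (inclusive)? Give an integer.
Answer: 3

Derivation:
Subtree rooted at A contains: A, B, E
Count = 3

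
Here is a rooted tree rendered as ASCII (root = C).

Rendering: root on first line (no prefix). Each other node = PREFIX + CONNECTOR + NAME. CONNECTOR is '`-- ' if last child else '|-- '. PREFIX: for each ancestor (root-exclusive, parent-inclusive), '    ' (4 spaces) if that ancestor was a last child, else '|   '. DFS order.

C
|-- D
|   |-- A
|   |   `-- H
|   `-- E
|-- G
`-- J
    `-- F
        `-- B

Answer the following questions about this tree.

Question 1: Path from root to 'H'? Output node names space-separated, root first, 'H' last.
Walk down from root: C -> D -> A -> H

Answer: C D A H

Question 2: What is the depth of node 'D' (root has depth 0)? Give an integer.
Path from root to D: C -> D
Depth = number of edges = 1

Answer: 1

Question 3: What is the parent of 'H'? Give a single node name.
Scan adjacency: H appears as child of A

Answer: A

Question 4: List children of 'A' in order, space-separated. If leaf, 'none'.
Node A's children (from adjacency): H

Answer: H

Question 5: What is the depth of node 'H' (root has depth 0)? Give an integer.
Answer: 3

Derivation:
Path from root to H: C -> D -> A -> H
Depth = number of edges = 3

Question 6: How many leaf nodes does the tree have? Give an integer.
Leaves (nodes with no children): B, E, G, H

Answer: 4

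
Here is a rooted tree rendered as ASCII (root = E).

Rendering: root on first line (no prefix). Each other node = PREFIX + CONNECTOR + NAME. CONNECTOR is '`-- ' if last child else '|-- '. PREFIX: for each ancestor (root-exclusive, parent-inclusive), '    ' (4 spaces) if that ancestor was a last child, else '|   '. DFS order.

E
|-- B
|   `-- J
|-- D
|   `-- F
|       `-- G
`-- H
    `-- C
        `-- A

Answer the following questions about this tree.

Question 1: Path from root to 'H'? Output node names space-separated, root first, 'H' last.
Answer: E H

Derivation:
Walk down from root: E -> H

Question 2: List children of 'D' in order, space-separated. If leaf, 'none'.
Answer: F

Derivation:
Node D's children (from adjacency): F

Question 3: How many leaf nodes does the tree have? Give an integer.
Leaves (nodes with no children): A, G, J

Answer: 3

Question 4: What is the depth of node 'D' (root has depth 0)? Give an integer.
Path from root to D: E -> D
Depth = number of edges = 1

Answer: 1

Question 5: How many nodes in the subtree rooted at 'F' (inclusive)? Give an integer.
Answer: 2

Derivation:
Subtree rooted at F contains: F, G
Count = 2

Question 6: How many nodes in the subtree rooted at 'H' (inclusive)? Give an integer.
Answer: 3

Derivation:
Subtree rooted at H contains: A, C, H
Count = 3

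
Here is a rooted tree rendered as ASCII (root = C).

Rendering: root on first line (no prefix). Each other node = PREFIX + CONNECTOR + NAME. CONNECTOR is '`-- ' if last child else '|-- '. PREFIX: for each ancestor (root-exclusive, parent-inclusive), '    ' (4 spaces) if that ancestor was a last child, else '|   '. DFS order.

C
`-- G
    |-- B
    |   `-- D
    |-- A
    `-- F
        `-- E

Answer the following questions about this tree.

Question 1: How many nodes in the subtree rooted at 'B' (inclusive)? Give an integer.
Answer: 2

Derivation:
Subtree rooted at B contains: B, D
Count = 2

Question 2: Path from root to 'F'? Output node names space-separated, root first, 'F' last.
Walk down from root: C -> G -> F

Answer: C G F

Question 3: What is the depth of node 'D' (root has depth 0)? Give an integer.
Answer: 3

Derivation:
Path from root to D: C -> G -> B -> D
Depth = number of edges = 3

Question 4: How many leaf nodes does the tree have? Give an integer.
Answer: 3

Derivation:
Leaves (nodes with no children): A, D, E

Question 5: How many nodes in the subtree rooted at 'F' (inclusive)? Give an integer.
Subtree rooted at F contains: E, F
Count = 2

Answer: 2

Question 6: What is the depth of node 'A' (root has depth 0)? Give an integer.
Answer: 2

Derivation:
Path from root to A: C -> G -> A
Depth = number of edges = 2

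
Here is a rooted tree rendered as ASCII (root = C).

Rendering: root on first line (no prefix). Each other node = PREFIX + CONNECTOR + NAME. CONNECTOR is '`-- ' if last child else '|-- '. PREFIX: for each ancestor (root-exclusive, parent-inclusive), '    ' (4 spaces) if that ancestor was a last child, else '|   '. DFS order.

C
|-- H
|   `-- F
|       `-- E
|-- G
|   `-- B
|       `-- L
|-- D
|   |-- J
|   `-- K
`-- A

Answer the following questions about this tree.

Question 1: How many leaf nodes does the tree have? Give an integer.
Leaves (nodes with no children): A, E, J, K, L

Answer: 5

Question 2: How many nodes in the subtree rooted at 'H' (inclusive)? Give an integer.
Subtree rooted at H contains: E, F, H
Count = 3

Answer: 3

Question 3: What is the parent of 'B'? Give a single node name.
Answer: G

Derivation:
Scan adjacency: B appears as child of G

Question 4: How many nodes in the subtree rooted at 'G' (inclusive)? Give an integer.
Answer: 3

Derivation:
Subtree rooted at G contains: B, G, L
Count = 3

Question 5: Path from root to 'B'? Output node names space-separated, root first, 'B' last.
Answer: C G B

Derivation:
Walk down from root: C -> G -> B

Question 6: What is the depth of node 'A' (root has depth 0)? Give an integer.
Answer: 1

Derivation:
Path from root to A: C -> A
Depth = number of edges = 1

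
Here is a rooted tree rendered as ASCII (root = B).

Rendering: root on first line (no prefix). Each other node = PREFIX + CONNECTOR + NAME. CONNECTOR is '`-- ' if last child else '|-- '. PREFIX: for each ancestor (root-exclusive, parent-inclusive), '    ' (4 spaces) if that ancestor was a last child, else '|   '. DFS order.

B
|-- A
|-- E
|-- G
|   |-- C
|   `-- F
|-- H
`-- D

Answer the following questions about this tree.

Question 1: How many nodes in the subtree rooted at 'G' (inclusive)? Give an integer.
Subtree rooted at G contains: C, F, G
Count = 3

Answer: 3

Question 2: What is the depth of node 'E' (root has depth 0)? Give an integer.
Path from root to E: B -> E
Depth = number of edges = 1

Answer: 1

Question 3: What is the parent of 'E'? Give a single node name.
Answer: B

Derivation:
Scan adjacency: E appears as child of B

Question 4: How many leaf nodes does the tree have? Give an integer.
Leaves (nodes with no children): A, C, D, E, F, H

Answer: 6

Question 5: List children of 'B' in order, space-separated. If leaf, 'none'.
Node B's children (from adjacency): A, E, G, H, D

Answer: A E G H D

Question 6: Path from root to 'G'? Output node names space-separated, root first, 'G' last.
Answer: B G

Derivation:
Walk down from root: B -> G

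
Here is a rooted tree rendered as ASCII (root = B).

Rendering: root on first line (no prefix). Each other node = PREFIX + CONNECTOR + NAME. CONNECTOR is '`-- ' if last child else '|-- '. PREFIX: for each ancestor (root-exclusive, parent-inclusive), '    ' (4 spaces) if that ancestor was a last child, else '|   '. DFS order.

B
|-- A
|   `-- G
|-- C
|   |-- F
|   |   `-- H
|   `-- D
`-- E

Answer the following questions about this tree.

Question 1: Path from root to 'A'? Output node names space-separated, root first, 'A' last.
Answer: B A

Derivation:
Walk down from root: B -> A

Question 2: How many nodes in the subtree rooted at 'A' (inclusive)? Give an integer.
Subtree rooted at A contains: A, G
Count = 2

Answer: 2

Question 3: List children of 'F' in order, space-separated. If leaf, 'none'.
Answer: H

Derivation:
Node F's children (from adjacency): H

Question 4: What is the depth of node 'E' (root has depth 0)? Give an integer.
Path from root to E: B -> E
Depth = number of edges = 1

Answer: 1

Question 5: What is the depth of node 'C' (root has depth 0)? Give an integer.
Answer: 1

Derivation:
Path from root to C: B -> C
Depth = number of edges = 1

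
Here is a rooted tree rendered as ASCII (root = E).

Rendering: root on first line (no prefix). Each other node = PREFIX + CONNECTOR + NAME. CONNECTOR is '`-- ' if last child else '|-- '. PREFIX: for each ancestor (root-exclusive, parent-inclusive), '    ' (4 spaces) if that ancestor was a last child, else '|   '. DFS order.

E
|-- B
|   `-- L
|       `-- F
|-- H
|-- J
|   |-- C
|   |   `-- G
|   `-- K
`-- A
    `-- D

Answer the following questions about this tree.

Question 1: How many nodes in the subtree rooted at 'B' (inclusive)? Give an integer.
Subtree rooted at B contains: B, F, L
Count = 3

Answer: 3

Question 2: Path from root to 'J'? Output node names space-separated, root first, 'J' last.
Answer: E J

Derivation:
Walk down from root: E -> J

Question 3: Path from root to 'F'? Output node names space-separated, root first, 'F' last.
Answer: E B L F

Derivation:
Walk down from root: E -> B -> L -> F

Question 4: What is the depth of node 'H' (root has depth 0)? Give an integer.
Answer: 1

Derivation:
Path from root to H: E -> H
Depth = number of edges = 1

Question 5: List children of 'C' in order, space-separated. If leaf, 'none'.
Node C's children (from adjacency): G

Answer: G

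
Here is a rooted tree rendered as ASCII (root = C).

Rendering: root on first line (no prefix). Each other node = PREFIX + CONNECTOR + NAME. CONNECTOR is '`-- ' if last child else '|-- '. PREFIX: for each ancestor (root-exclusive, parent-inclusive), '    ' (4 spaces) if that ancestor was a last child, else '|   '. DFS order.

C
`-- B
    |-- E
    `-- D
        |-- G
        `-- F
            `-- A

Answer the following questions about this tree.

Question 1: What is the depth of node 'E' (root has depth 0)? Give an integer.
Answer: 2

Derivation:
Path from root to E: C -> B -> E
Depth = number of edges = 2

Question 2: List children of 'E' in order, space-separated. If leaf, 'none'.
Node E's children (from adjacency): (leaf)

Answer: none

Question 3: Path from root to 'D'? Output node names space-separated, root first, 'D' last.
Walk down from root: C -> B -> D

Answer: C B D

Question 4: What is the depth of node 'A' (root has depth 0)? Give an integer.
Path from root to A: C -> B -> D -> F -> A
Depth = number of edges = 4

Answer: 4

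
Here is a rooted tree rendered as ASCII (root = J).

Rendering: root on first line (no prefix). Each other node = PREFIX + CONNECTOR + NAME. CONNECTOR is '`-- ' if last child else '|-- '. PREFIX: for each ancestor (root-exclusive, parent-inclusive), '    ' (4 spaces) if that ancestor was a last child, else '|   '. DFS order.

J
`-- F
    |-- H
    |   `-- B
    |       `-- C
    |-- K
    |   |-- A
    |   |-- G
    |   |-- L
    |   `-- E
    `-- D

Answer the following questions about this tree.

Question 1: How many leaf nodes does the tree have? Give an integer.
Answer: 6

Derivation:
Leaves (nodes with no children): A, C, D, E, G, L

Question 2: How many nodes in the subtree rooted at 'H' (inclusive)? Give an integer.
Answer: 3

Derivation:
Subtree rooted at H contains: B, C, H
Count = 3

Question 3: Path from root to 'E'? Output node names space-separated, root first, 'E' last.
Answer: J F K E

Derivation:
Walk down from root: J -> F -> K -> E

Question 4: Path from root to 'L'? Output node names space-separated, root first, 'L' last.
Walk down from root: J -> F -> K -> L

Answer: J F K L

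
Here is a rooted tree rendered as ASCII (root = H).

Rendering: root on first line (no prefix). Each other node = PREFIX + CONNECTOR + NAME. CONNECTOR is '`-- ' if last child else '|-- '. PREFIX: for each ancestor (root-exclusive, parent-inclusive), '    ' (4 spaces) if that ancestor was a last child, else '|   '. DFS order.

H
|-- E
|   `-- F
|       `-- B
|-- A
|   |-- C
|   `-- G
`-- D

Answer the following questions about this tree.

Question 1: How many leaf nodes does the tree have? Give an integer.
Leaves (nodes with no children): B, C, D, G

Answer: 4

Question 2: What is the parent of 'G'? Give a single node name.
Scan adjacency: G appears as child of A

Answer: A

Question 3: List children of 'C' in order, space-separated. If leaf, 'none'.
Node C's children (from adjacency): (leaf)

Answer: none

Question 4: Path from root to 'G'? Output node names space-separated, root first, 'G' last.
Answer: H A G

Derivation:
Walk down from root: H -> A -> G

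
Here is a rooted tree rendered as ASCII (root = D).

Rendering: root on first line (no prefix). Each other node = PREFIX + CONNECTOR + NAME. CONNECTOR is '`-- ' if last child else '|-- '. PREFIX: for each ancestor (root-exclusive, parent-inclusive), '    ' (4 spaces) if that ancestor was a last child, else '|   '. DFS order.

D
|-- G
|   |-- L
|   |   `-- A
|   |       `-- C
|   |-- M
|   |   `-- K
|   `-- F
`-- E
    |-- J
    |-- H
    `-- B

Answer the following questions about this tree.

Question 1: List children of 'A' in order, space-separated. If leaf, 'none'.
Node A's children (from adjacency): C

Answer: C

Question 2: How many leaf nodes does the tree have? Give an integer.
Leaves (nodes with no children): B, C, F, H, J, K

Answer: 6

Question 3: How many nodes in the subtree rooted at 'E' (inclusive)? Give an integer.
Subtree rooted at E contains: B, E, H, J
Count = 4

Answer: 4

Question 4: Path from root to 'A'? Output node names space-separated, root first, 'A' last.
Answer: D G L A

Derivation:
Walk down from root: D -> G -> L -> A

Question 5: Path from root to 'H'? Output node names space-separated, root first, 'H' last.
Walk down from root: D -> E -> H

Answer: D E H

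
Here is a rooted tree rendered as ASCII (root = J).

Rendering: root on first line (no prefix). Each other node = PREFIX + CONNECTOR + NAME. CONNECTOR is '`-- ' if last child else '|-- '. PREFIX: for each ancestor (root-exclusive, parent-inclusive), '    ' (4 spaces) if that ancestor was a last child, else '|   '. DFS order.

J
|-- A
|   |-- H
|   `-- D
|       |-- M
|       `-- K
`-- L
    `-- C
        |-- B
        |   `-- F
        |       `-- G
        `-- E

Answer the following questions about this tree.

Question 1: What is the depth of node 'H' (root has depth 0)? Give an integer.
Path from root to H: J -> A -> H
Depth = number of edges = 2

Answer: 2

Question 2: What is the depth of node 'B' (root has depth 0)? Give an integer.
Answer: 3

Derivation:
Path from root to B: J -> L -> C -> B
Depth = number of edges = 3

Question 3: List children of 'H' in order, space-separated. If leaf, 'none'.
Answer: none

Derivation:
Node H's children (from adjacency): (leaf)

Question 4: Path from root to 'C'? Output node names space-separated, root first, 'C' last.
Walk down from root: J -> L -> C

Answer: J L C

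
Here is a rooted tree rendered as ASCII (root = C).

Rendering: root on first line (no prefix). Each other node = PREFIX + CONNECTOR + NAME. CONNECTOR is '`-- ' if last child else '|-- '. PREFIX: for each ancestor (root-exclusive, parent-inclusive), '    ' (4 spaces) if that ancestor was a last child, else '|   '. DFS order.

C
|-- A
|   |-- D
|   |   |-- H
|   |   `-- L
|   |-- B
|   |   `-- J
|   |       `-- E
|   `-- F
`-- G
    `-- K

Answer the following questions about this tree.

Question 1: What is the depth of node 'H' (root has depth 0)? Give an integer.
Answer: 3

Derivation:
Path from root to H: C -> A -> D -> H
Depth = number of edges = 3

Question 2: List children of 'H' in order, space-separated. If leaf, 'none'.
Node H's children (from adjacency): (leaf)

Answer: none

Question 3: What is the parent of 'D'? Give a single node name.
Scan adjacency: D appears as child of A

Answer: A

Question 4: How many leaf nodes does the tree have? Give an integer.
Answer: 5

Derivation:
Leaves (nodes with no children): E, F, H, K, L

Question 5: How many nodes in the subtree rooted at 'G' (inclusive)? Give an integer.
Answer: 2

Derivation:
Subtree rooted at G contains: G, K
Count = 2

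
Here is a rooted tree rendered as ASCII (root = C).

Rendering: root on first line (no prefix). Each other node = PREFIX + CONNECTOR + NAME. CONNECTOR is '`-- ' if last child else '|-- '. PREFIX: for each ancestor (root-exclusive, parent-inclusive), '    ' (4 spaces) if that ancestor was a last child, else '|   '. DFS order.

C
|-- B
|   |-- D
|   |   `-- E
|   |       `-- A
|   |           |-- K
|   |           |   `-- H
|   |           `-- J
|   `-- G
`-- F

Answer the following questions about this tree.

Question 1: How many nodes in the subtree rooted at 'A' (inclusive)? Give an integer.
Subtree rooted at A contains: A, H, J, K
Count = 4

Answer: 4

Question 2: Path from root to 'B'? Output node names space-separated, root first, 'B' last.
Answer: C B

Derivation:
Walk down from root: C -> B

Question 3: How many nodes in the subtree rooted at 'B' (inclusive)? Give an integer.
Answer: 8

Derivation:
Subtree rooted at B contains: A, B, D, E, G, H, J, K
Count = 8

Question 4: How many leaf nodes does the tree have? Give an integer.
Leaves (nodes with no children): F, G, H, J

Answer: 4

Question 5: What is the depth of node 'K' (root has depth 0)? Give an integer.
Answer: 5

Derivation:
Path from root to K: C -> B -> D -> E -> A -> K
Depth = number of edges = 5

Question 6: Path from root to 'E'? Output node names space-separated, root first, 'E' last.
Answer: C B D E

Derivation:
Walk down from root: C -> B -> D -> E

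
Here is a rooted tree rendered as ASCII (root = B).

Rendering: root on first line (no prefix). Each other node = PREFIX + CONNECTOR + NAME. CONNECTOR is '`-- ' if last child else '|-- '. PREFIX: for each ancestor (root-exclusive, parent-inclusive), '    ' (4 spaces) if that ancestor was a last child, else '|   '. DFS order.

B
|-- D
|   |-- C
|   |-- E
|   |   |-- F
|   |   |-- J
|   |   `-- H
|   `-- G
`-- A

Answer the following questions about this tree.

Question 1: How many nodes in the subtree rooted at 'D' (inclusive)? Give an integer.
Subtree rooted at D contains: C, D, E, F, G, H, J
Count = 7

Answer: 7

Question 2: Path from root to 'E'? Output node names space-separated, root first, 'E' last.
Walk down from root: B -> D -> E

Answer: B D E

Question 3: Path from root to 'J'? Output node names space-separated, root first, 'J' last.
Walk down from root: B -> D -> E -> J

Answer: B D E J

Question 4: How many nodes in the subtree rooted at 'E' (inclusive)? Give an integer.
Subtree rooted at E contains: E, F, H, J
Count = 4

Answer: 4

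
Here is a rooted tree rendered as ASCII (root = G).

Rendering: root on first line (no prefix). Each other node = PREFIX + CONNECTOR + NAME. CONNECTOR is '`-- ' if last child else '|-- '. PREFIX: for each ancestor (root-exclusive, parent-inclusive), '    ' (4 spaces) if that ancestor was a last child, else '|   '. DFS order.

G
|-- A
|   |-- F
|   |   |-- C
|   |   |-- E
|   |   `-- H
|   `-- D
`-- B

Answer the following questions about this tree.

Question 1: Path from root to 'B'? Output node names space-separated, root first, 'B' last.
Walk down from root: G -> B

Answer: G B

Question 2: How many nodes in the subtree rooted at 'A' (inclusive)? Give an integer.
Answer: 6

Derivation:
Subtree rooted at A contains: A, C, D, E, F, H
Count = 6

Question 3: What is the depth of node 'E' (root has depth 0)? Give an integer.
Answer: 3

Derivation:
Path from root to E: G -> A -> F -> E
Depth = number of edges = 3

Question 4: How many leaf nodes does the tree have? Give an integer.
Leaves (nodes with no children): B, C, D, E, H

Answer: 5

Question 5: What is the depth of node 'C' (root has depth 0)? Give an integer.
Answer: 3

Derivation:
Path from root to C: G -> A -> F -> C
Depth = number of edges = 3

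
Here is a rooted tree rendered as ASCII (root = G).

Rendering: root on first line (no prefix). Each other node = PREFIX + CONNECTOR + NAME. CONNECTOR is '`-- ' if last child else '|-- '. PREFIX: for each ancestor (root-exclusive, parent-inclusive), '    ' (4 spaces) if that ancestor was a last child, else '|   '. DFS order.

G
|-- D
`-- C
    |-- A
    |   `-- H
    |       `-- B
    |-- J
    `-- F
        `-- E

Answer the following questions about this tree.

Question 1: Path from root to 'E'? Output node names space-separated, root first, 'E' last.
Walk down from root: G -> C -> F -> E

Answer: G C F E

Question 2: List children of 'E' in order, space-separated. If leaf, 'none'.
Node E's children (from adjacency): (leaf)

Answer: none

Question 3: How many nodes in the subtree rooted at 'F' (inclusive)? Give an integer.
Answer: 2

Derivation:
Subtree rooted at F contains: E, F
Count = 2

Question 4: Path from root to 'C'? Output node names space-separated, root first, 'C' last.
Answer: G C

Derivation:
Walk down from root: G -> C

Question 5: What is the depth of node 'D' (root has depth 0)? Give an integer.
Answer: 1

Derivation:
Path from root to D: G -> D
Depth = number of edges = 1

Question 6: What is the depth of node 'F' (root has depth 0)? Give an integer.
Answer: 2

Derivation:
Path from root to F: G -> C -> F
Depth = number of edges = 2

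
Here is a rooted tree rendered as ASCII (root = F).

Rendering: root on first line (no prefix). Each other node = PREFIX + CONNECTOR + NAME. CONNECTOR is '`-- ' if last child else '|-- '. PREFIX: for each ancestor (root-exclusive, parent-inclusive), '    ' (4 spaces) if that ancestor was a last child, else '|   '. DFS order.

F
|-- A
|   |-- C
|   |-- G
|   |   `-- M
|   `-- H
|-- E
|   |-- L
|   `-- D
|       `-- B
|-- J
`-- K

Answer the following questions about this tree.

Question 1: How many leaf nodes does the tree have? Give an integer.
Leaves (nodes with no children): B, C, H, J, K, L, M

Answer: 7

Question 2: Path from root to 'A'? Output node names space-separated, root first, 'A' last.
Walk down from root: F -> A

Answer: F A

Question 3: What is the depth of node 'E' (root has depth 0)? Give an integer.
Path from root to E: F -> E
Depth = number of edges = 1

Answer: 1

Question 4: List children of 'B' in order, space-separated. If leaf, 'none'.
Node B's children (from adjacency): (leaf)

Answer: none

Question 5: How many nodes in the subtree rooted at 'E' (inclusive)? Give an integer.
Answer: 4

Derivation:
Subtree rooted at E contains: B, D, E, L
Count = 4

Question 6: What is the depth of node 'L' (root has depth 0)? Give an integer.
Answer: 2

Derivation:
Path from root to L: F -> E -> L
Depth = number of edges = 2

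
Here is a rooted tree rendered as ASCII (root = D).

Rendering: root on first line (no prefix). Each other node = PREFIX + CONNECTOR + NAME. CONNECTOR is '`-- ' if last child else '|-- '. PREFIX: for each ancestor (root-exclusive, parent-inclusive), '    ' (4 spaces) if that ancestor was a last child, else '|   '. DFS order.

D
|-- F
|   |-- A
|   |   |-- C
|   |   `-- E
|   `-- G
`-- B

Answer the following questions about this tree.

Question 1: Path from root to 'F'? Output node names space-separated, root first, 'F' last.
Walk down from root: D -> F

Answer: D F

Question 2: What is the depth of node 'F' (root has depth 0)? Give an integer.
Answer: 1

Derivation:
Path from root to F: D -> F
Depth = number of edges = 1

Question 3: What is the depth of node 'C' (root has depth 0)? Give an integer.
Answer: 3

Derivation:
Path from root to C: D -> F -> A -> C
Depth = number of edges = 3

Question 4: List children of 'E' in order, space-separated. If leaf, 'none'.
Answer: none

Derivation:
Node E's children (from adjacency): (leaf)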